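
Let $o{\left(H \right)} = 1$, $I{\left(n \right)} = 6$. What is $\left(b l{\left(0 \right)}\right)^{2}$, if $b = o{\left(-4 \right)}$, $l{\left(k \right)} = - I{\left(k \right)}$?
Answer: $36$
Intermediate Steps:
$l{\left(k \right)} = -6$ ($l{\left(k \right)} = \left(-1\right) 6 = -6$)
$b = 1$
$\left(b l{\left(0 \right)}\right)^{2} = \left(1 \left(-6\right)\right)^{2} = \left(-6\right)^{2} = 36$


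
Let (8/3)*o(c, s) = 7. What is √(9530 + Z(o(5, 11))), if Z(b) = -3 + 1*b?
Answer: √152474/4 ≈ 97.620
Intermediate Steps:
o(c, s) = 21/8 (o(c, s) = (3/8)*7 = 21/8)
Z(b) = -3 + b
√(9530 + Z(o(5, 11))) = √(9530 + (-3 + 21/8)) = √(9530 - 3/8) = √(76237/8) = √152474/4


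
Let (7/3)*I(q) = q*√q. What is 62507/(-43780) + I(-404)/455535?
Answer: -62507/43780 - 808*I*√101/1062915 ≈ -1.4278 - 0.0076397*I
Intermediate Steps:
I(q) = 3*q^(3/2)/7 (I(q) = 3*(q*√q)/7 = 3*q^(3/2)/7)
62507/(-43780) + I(-404)/455535 = 62507/(-43780) + (3*(-404)^(3/2)/7)/455535 = 62507*(-1/43780) + (3*(-808*I*√101)/7)*(1/455535) = -62507/43780 - 2424*I*√101/7*(1/455535) = -62507/43780 - 808*I*√101/1062915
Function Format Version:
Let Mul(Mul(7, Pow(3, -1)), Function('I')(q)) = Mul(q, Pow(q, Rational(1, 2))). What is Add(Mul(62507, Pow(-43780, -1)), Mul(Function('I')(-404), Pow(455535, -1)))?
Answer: Add(Rational(-62507, 43780), Mul(Rational(-808, 1062915), I, Pow(101, Rational(1, 2)))) ≈ Add(-1.4278, Mul(-0.0076397, I))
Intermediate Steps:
Function('I')(q) = Mul(Rational(3, 7), Pow(q, Rational(3, 2))) (Function('I')(q) = Mul(Rational(3, 7), Mul(q, Pow(q, Rational(1, 2)))) = Mul(Rational(3, 7), Pow(q, Rational(3, 2))))
Add(Mul(62507, Pow(-43780, -1)), Mul(Function('I')(-404), Pow(455535, -1))) = Add(Mul(62507, Pow(-43780, -1)), Mul(Mul(Rational(3, 7), Pow(-404, Rational(3, 2))), Pow(455535, -1))) = Add(Mul(62507, Rational(-1, 43780)), Mul(Mul(Rational(3, 7), Mul(-808, I, Pow(101, Rational(1, 2)))), Rational(1, 455535))) = Add(Rational(-62507, 43780), Mul(Mul(Rational(-2424, 7), I, Pow(101, Rational(1, 2))), Rational(1, 455535))) = Add(Rational(-62507, 43780), Mul(Rational(-808, 1062915), I, Pow(101, Rational(1, 2))))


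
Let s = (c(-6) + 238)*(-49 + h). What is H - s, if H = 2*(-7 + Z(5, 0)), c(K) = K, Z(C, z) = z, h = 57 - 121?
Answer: 26202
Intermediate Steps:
h = -64
s = -26216 (s = (-6 + 238)*(-49 - 64) = 232*(-113) = -26216)
H = -14 (H = 2*(-7 + 0) = 2*(-7) = -14)
H - s = -14 - 1*(-26216) = -14 + 26216 = 26202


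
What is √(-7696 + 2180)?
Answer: 2*I*√1379 ≈ 74.27*I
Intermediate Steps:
√(-7696 + 2180) = √(-5516) = 2*I*√1379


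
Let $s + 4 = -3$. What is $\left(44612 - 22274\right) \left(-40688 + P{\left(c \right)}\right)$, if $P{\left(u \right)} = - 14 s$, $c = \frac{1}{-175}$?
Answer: $-906699420$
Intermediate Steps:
$s = -7$ ($s = -4 - 3 = -7$)
$c = - \frac{1}{175} \approx -0.0057143$
$P{\left(u \right)} = 98$ ($P{\left(u \right)} = \left(-14\right) \left(-7\right) = 98$)
$\left(44612 - 22274\right) \left(-40688 + P{\left(c \right)}\right) = \left(44612 - 22274\right) \left(-40688 + 98\right) = 22338 \left(-40590\right) = -906699420$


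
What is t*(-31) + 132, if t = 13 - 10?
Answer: 39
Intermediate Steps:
t = 3
t*(-31) + 132 = 3*(-31) + 132 = -93 + 132 = 39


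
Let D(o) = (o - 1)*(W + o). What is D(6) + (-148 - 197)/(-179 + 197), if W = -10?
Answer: -235/6 ≈ -39.167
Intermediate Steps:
D(o) = (-1 + o)*(-10 + o) (D(o) = (o - 1)*(-10 + o) = (-1 + o)*(-10 + o))
D(6) + (-148 - 197)/(-179 + 197) = (10 + 6² - 11*6) + (-148 - 197)/(-179 + 197) = (10 + 36 - 66) - 345/18 = -20 - 345*1/18 = -20 - 115/6 = -235/6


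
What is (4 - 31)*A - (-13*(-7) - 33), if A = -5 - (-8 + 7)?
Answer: 50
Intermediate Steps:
A = -4 (A = -5 - 1*(-1) = -5 + 1 = -4)
(4 - 31)*A - (-13*(-7) - 33) = (4 - 31)*(-4) - (-13*(-7) - 33) = -27*(-4) - (91 - 33) = 108 - 1*58 = 108 - 58 = 50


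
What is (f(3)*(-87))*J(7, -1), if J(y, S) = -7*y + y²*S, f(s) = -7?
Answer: -59682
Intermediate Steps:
J(y, S) = -7*y + S*y²
(f(3)*(-87))*J(7, -1) = (-7*(-87))*(7*(-7 - 1*7)) = 609*(7*(-7 - 7)) = 609*(7*(-14)) = 609*(-98) = -59682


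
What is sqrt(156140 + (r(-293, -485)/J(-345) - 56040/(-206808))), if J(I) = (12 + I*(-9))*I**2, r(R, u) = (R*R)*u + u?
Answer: 5*sqrt(21451545151884397995585)/1853284041 ≈ 395.15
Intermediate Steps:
r(R, u) = u + u*R**2 (r(R, u) = R**2*u + u = u*R**2 + u = u + u*R**2)
J(I) = I**2*(12 - 9*I) (J(I) = (12 - 9*I)*I**2 = I**2*(12 - 9*I))
sqrt(156140 + (r(-293, -485)/J(-345) - 56040/(-206808))) = sqrt(156140 + ((-485*(1 + (-293)**2))/(((-345)**2*(12 - 9*(-345)))) - 56040/(-206808))) = sqrt(156140 + ((-485*(1 + 85849))/((119025*(12 + 3105))) - 56040*(-1/206808))) = sqrt(156140 + ((-485*85850)/((119025*3117)) + 2335/8617)) = sqrt(156140 + (-41637250/371000925 + 2335/8617)) = sqrt(156140 + (-41637250*1/371000925 + 2335/8617)) = sqrt(156140 + (-1665490/14840037 + 2335/8617)) = sqrt(156140 + 20299959065/127876598829) = sqrt(19966672441119125/127876598829) = 5*sqrt(21451545151884397995585)/1853284041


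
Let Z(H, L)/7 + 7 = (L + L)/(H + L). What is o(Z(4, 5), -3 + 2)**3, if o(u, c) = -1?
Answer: -1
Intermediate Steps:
Z(H, L) = -49 + 14*L/(H + L) (Z(H, L) = -49 + 7*((L + L)/(H + L)) = -49 + 7*((2*L)/(H + L)) = -49 + 7*(2*L/(H + L)) = -49 + 14*L/(H + L))
o(Z(4, 5), -3 + 2)**3 = (-1)**3 = -1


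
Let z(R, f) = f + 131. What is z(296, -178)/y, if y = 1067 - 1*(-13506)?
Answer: -47/14573 ≈ -0.0032251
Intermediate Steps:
y = 14573 (y = 1067 + 13506 = 14573)
z(R, f) = 131 + f
z(296, -178)/y = (131 - 178)/14573 = -47*1/14573 = -47/14573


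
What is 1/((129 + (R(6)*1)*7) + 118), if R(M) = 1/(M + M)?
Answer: 12/2971 ≈ 0.0040390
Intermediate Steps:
R(M) = 1/(2*M)
1/((129 + (R(6)*1)*7) + 118) = 1/((129 + (((½)/6)*1)*7) + 118) = 1/((129 + (((½)*(⅙))*1)*7) + 118) = 1/((129 + ((1/12)*1)*7) + 118) = 1/((129 + (1/12)*7) + 118) = 1/((129 + 7/12) + 118) = 1/(1555/12 + 118) = 1/(2971/12) = 12/2971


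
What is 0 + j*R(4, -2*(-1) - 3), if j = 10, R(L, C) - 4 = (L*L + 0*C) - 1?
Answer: 190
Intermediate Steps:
R(L, C) = 3 + L² (R(L, C) = 4 + ((L*L + 0*C) - 1) = 4 + ((L² + 0) - 1) = 4 + (L² - 1) = 4 + (-1 + L²) = 3 + L²)
0 + j*R(4, -2*(-1) - 3) = 0 + 10*(3 + 4²) = 0 + 10*(3 + 16) = 0 + 10*19 = 0 + 190 = 190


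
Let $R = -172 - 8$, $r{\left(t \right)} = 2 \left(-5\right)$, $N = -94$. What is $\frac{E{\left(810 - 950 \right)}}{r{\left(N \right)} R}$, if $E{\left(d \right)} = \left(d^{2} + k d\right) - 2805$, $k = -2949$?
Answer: $\frac{85931}{360} \approx 238.7$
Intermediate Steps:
$E{\left(d \right)} = -2805 + d^{2} - 2949 d$ ($E{\left(d \right)} = \left(d^{2} - 2949 d\right) - 2805 = -2805 + d^{2} - 2949 d$)
$r{\left(t \right)} = -10$
$R = -180$ ($R = -172 - 8 = -180$)
$\frac{E{\left(810 - 950 \right)}}{r{\left(N \right)} R} = \frac{-2805 + \left(810 - 950\right)^{2} - 2949 \left(810 - 950\right)}{\left(-10\right) \left(-180\right)} = \frac{-2805 + \left(-140\right)^{2} - -412860}{1800} = \left(-2805 + 19600 + 412860\right) \frac{1}{1800} = 429655 \cdot \frac{1}{1800} = \frac{85931}{360}$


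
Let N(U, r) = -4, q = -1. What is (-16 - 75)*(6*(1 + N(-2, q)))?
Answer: 1638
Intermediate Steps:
(-16 - 75)*(6*(1 + N(-2, q))) = (-16 - 75)*(6*(1 - 4)) = -546*(-3) = -91*(-18) = 1638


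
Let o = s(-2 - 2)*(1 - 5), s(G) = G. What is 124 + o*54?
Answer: 988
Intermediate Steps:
o = 16 (o = (-2 - 2)*(1 - 5) = -4*(-4) = 16)
124 + o*54 = 124 + 16*54 = 124 + 864 = 988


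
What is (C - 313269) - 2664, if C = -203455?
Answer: -519388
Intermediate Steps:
(C - 313269) - 2664 = (-203455 - 313269) - 2664 = -516724 - 2664 = -519388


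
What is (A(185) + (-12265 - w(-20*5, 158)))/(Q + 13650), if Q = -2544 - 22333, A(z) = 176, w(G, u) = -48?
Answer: 12041/11227 ≈ 1.0725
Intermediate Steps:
Q = -24877
(A(185) + (-12265 - w(-20*5, 158)))/(Q + 13650) = (176 + (-12265 - 1*(-48)))/(-24877 + 13650) = (176 + (-12265 + 48))/(-11227) = (176 - 12217)*(-1/11227) = -12041*(-1/11227) = 12041/11227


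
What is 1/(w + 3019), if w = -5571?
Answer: -1/2552 ≈ -0.00039185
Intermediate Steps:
1/(w + 3019) = 1/(-5571 + 3019) = 1/(-2552) = -1/2552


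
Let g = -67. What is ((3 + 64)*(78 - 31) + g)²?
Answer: 9498724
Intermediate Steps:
((3 + 64)*(78 - 31) + g)² = ((3 + 64)*(78 - 31) - 67)² = (67*47 - 67)² = (3149 - 67)² = 3082² = 9498724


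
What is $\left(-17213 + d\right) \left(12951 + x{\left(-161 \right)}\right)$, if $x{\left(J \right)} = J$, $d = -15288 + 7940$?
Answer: $-314135190$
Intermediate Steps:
$d = -7348$
$\left(-17213 + d\right) \left(12951 + x{\left(-161 \right)}\right) = \left(-17213 - 7348\right) \left(12951 - 161\right) = \left(-24561\right) 12790 = -314135190$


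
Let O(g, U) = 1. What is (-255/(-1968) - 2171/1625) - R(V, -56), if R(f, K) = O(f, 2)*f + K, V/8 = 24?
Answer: -11250927/82000 ≈ -137.21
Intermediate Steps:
V = 192 (V = 8*24 = 192)
R(f, K) = K + f (R(f, K) = 1*f + K = f + K = K + f)
(-255/(-1968) - 2171/1625) - R(V, -56) = (-255/(-1968) - 2171/1625) - (-56 + 192) = (-255*(-1/1968) - 2171*1/1625) - 1*136 = (85/656 - 167/125) - 136 = -98927/82000 - 136 = -11250927/82000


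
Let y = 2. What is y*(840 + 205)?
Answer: 2090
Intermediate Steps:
y*(840 + 205) = 2*(840 + 205) = 2*1045 = 2090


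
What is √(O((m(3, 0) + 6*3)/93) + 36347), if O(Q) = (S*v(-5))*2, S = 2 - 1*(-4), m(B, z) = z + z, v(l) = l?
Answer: √36287 ≈ 190.49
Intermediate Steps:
m(B, z) = 2*z
S = 6 (S = 2 + 4 = 6)
O(Q) = -60 (O(Q) = (6*(-5))*2 = -30*2 = -60)
√(O((m(3, 0) + 6*3)/93) + 36347) = √(-60 + 36347) = √36287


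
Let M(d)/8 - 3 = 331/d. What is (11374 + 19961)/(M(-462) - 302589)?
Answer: -7238385/69893839 ≈ -0.10356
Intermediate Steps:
M(d) = 24 + 2648/d (M(d) = 24 + 8*(331/d) = 24 + 2648/d)
(11374 + 19961)/(M(-462) - 302589) = (11374 + 19961)/((24 + 2648/(-462)) - 302589) = 31335/((24 + 2648*(-1/462)) - 302589) = 31335/((24 - 1324/231) - 302589) = 31335/(4220/231 - 302589) = 31335/(-69893839/231) = 31335*(-231/69893839) = -7238385/69893839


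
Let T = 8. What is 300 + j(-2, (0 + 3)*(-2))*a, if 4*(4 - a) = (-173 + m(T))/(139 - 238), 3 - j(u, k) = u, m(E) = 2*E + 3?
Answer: 5725/18 ≈ 318.06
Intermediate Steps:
m(E) = 3 + 2*E
j(u, k) = 3 - u
a = 65/18 (a = 4 - (-173 + (3 + 2*8))/(4*(139 - 238)) = 4 - (-173 + (3 + 16))/(4*(-99)) = 4 - (-173 + 19)*(-1)/(4*99) = 4 - (-77)*(-1)/(2*99) = 4 - 1/4*14/9 = 4 - 7/18 = 65/18 ≈ 3.6111)
300 + j(-2, (0 + 3)*(-2))*a = 300 + (3 - 1*(-2))*(65/18) = 300 + (3 + 2)*(65/18) = 300 + 5*(65/18) = 300 + 325/18 = 5725/18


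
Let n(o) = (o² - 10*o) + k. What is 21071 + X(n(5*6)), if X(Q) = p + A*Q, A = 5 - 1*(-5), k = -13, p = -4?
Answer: 26937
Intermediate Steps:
A = 10 (A = 5 + 5 = 10)
n(o) = -13 + o² - 10*o (n(o) = (o² - 10*o) - 13 = -13 + o² - 10*o)
X(Q) = -4 + 10*Q
21071 + X(n(5*6)) = 21071 + (-4 + 10*(-13 + (5*6)² - 50*6)) = 21071 + (-4 + 10*(-13 + 30² - 10*30)) = 21071 + (-4 + 10*(-13 + 900 - 300)) = 21071 + (-4 + 10*587) = 21071 + (-4 + 5870) = 21071 + 5866 = 26937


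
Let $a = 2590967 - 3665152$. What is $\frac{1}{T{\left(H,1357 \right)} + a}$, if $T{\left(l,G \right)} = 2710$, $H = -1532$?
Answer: $- \frac{1}{1071475} \approx -9.3329 \cdot 10^{-7}$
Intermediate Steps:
$a = -1074185$
$\frac{1}{T{\left(H,1357 \right)} + a} = \frac{1}{2710 - 1074185} = \frac{1}{-1071475} = - \frac{1}{1071475}$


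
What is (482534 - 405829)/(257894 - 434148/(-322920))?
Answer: 6903450/23210581 ≈ 0.29743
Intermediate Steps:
(482534 - 405829)/(257894 - 434148/(-322920)) = 76705/(257894 - 434148*(-1/322920)) = 76705/(257894 + 121/90) = 76705/(23210581/90) = 76705*(90/23210581) = 6903450/23210581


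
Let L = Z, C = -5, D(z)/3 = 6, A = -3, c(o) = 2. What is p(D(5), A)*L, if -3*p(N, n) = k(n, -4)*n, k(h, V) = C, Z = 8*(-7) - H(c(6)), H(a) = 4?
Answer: 300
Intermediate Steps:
D(z) = 18 (D(z) = 3*6 = 18)
Z = -60 (Z = 8*(-7) - 1*4 = -56 - 4 = -60)
k(h, V) = -5
L = -60
p(N, n) = 5*n/3 (p(N, n) = -(-5)*n/3 = 5*n/3)
p(D(5), A)*L = ((5/3)*(-3))*(-60) = -5*(-60) = 300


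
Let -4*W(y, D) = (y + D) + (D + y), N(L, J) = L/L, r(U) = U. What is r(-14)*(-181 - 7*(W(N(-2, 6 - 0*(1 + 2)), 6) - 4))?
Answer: 1799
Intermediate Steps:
N(L, J) = 1
W(y, D) = -D/2 - y/2 (W(y, D) = -((y + D) + (D + y))/4 = -((D + y) + (D + y))/4 = -(2*D + 2*y)/4 = -D/2 - y/2)
r(-14)*(-181 - 7*(W(N(-2, 6 - 0*(1 + 2)), 6) - 4)) = -14*(-181 - 7*((-½*6 - ½*1) - 4)) = -14*(-181 - 7*((-3 - ½) - 4)) = -14*(-181 - 7*(-7/2 - 4)) = -14*(-181 - 7*(-15/2)) = -14*(-181 + 105/2) = -14*(-257/2) = 1799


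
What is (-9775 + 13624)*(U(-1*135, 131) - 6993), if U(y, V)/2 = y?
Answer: -27955287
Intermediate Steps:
U(y, V) = 2*y
(-9775 + 13624)*(U(-1*135, 131) - 6993) = (-9775 + 13624)*(2*(-1*135) - 6993) = 3849*(2*(-135) - 6993) = 3849*(-270 - 6993) = 3849*(-7263) = -27955287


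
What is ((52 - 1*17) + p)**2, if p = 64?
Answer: 9801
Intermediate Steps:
((52 - 1*17) + p)**2 = ((52 - 1*17) + 64)**2 = ((52 - 17) + 64)**2 = (35 + 64)**2 = 99**2 = 9801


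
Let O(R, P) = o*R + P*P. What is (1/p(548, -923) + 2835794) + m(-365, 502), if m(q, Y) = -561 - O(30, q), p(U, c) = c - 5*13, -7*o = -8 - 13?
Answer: 2669494983/988 ≈ 2.7019e+6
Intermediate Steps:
o = 3 (o = -(-8 - 13)/7 = -⅐*(-21) = 3)
O(R, P) = P² + 3*R (O(R, P) = 3*R + P*P = 3*R + P² = P² + 3*R)
p(U, c) = -65 + c (p(U, c) = c - 65 = -65 + c)
m(q, Y) = -651 - q² (m(q, Y) = -561 - (q² + 3*30) = -561 - (q² + 90) = -561 - (90 + q²) = -561 + (-90 - q²) = -651 - q²)
(1/p(548, -923) + 2835794) + m(-365, 502) = (1/(-65 - 923) + 2835794) + (-651 - 1*(-365)²) = (1/(-988) + 2835794) + (-651 - 1*133225) = (-1/988 + 2835794) + (-651 - 133225) = 2801764471/988 - 133876 = 2669494983/988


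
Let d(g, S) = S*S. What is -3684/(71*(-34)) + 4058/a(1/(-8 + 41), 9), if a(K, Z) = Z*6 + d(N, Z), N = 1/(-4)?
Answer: 5146676/162945 ≈ 31.585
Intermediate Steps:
N = -¼ ≈ -0.25000
d(g, S) = S²
a(K, Z) = Z² + 6*Z (a(K, Z) = Z*6 + Z² = 6*Z + Z² = Z² + 6*Z)
-3684/(71*(-34)) + 4058/a(1/(-8 + 41), 9) = -3684/(71*(-34)) + 4058/((9*(6 + 9))) = -3684/(-2414) + 4058/((9*15)) = -3684*(-1/2414) + 4058/135 = 1842/1207 + 4058*(1/135) = 1842/1207 + 4058/135 = 5146676/162945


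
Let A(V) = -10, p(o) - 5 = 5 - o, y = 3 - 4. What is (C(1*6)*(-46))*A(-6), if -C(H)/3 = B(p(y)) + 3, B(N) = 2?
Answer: -6900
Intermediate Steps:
y = -1
p(o) = 10 - o (p(o) = 5 + (5 - o) = 10 - o)
C(H) = -15 (C(H) = -3*(2 + 3) = -3*5 = -15)
(C(1*6)*(-46))*A(-6) = -15*(-46)*(-10) = 690*(-10) = -6900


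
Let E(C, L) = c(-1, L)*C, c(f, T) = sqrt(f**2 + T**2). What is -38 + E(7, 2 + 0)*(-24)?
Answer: -38 - 168*sqrt(5) ≈ -413.66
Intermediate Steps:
c(f, T) = sqrt(T**2 + f**2)
E(C, L) = C*sqrt(1 + L**2) (E(C, L) = sqrt(L**2 + (-1)**2)*C = sqrt(L**2 + 1)*C = sqrt(1 + L**2)*C = C*sqrt(1 + L**2))
-38 + E(7, 2 + 0)*(-24) = -38 + (7*sqrt(1 + (2 + 0)**2))*(-24) = -38 + (7*sqrt(1 + 2**2))*(-24) = -38 + (7*sqrt(1 + 4))*(-24) = -38 + (7*sqrt(5))*(-24) = -38 - 168*sqrt(5)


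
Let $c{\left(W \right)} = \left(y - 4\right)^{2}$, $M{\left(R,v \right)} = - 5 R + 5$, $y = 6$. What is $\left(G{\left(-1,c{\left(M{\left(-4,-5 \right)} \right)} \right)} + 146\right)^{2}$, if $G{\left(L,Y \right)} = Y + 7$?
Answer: $24649$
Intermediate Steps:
$M{\left(R,v \right)} = 5 - 5 R$
$c{\left(W \right)} = 4$ ($c{\left(W \right)} = \left(6 - 4\right)^{2} = 2^{2} = 4$)
$G{\left(L,Y \right)} = 7 + Y$
$\left(G{\left(-1,c{\left(M{\left(-4,-5 \right)} \right)} \right)} + 146\right)^{2} = \left(\left(7 + 4\right) + 146\right)^{2} = \left(11 + 146\right)^{2} = 157^{2} = 24649$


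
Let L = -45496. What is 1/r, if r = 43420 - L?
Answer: 1/88916 ≈ 1.1247e-5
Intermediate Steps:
r = 88916 (r = 43420 - 1*(-45496) = 43420 + 45496 = 88916)
1/r = 1/88916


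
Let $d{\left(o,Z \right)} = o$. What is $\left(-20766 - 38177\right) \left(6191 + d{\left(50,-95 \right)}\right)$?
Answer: $-367863263$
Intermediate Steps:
$\left(-20766 - 38177\right) \left(6191 + d{\left(50,-95 \right)}\right) = \left(-20766 - 38177\right) \left(6191 + 50\right) = \left(-58943\right) 6241 = -367863263$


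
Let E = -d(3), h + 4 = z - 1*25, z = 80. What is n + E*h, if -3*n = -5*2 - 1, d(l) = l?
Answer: -448/3 ≈ -149.33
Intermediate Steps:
n = 11/3 (n = -(-5*2 - 1)/3 = -(-10 - 1)/3 = -1/3*(-11) = 11/3 ≈ 3.6667)
h = 51 (h = -4 + (80 - 1*25) = -4 + (80 - 25) = -4 + 55 = 51)
E = -3 (E = -1*3 = -3)
n + E*h = 11/3 - 3*51 = 11/3 - 153 = -448/3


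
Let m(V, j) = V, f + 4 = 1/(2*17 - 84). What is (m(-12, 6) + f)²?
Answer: 641601/2500 ≈ 256.64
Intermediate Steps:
f = -201/50 (f = -4 + 1/(2*17 - 84) = -4 + 1/(34 - 84) = -4 + 1/(-50) = -4 - 1/50 = -201/50 ≈ -4.0200)
(m(-12, 6) + f)² = (-12 - 201/50)² = (-801/50)² = 641601/2500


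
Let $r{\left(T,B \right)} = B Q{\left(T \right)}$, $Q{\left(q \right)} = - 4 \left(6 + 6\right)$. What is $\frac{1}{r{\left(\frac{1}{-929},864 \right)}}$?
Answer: $- \frac{1}{41472} \approx -2.4113 \cdot 10^{-5}$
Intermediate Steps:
$Q{\left(q \right)} = -48$ ($Q{\left(q \right)} = \left(-4\right) 12 = -48$)
$r{\left(T,B \right)} = - 48 B$ ($r{\left(T,B \right)} = B \left(-48\right) = - 48 B$)
$\frac{1}{r{\left(\frac{1}{-929},864 \right)}} = \frac{1}{\left(-48\right) 864} = \frac{1}{-41472} = - \frac{1}{41472}$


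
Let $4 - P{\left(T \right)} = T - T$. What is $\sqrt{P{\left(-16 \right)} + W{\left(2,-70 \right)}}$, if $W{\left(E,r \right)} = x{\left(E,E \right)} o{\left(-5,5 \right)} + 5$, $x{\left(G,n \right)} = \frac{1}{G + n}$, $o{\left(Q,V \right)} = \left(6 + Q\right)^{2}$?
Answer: $\frac{\sqrt{37}}{2} \approx 3.0414$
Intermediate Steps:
$P{\left(T \right)} = 4$ ($P{\left(T \right)} = 4 - \left(T - T\right) = 4 - 0 = 4 + 0 = 4$)
$W{\left(E,r \right)} = 5 + \frac{1}{2 E}$ ($W{\left(E,r \right)} = \frac{\left(6 - 5\right)^{2}}{E + E} + 5 = \frac{1^{2}}{2 E} + 5 = \frac{1}{2 E} 1 + 5 = \frac{1}{2 E} + 5 = 5 + \frac{1}{2 E}$)
$\sqrt{P{\left(-16 \right)} + W{\left(2,-70 \right)}} = \sqrt{4 + \left(5 + \frac{1}{2 \cdot 2}\right)} = \sqrt{4 + \left(5 + \frac{1}{2} \cdot \frac{1}{2}\right)} = \sqrt{4 + \left(5 + \frac{1}{4}\right)} = \sqrt{4 + \frac{21}{4}} = \sqrt{\frac{37}{4}} = \frac{\sqrt{37}}{2}$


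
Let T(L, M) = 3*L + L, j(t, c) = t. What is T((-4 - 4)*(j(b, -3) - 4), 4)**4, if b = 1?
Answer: 84934656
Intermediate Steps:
T(L, M) = 4*L
T((-4 - 4)*(j(b, -3) - 4), 4)**4 = (4*((-4 - 4)*(1 - 4)))**4 = (4*(-8*(-3)))**4 = (4*24)**4 = 96**4 = 84934656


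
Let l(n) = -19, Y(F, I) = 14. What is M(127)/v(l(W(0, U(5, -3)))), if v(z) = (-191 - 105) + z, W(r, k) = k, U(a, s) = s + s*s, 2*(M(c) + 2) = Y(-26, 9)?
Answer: -1/63 ≈ -0.015873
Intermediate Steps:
M(c) = 5 (M(c) = -2 + (½)*14 = -2 + 7 = 5)
U(a, s) = s + s²
v(z) = -296 + z
M(127)/v(l(W(0, U(5, -3)))) = 5/(-296 - 19) = 5/(-315) = 5*(-1/315) = -1/63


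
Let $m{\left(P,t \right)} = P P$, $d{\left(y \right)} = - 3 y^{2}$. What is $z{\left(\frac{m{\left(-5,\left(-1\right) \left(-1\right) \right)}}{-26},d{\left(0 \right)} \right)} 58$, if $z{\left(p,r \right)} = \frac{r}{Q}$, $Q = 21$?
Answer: $0$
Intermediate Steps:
$m{\left(P,t \right)} = P^{2}$
$z{\left(p,r \right)} = \frac{r}{21}$
$z{\left(\frac{m{\left(-5,\left(-1\right) \left(-1\right) \right)}}{-26},d{\left(0 \right)} \right)} 58 = \frac{\left(-3\right) 0^{2}}{21} \cdot 58 = \frac{\left(-3\right) 0}{21} \cdot 58 = \frac{1}{21} \cdot 0 \cdot 58 = 0 \cdot 58 = 0$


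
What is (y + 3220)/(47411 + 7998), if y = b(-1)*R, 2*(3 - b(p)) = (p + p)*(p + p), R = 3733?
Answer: 6953/55409 ≈ 0.12548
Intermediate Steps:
b(p) = 3 - 2*p**2 (b(p) = 3 - (p + p)*(p + p)/2 = 3 - 2*p*2*p/2 = 3 - 2*p**2)
y = 3733 (y = (3 - 2*(-1)**2)*3733 = (3 - 2*1)*3733 = (3 - 2)*3733 = 1*3733 = 3733)
(y + 3220)/(47411 + 7998) = (3733 + 3220)/(47411 + 7998) = 6953/55409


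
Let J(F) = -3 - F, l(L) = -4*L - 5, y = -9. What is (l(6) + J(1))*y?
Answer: 297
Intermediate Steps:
l(L) = -5 - 4*L
(l(6) + J(1))*y = ((-5 - 4*6) + (-3 - 1*1))*(-9) = ((-5 - 24) + (-3 - 1))*(-9) = (-29 - 4)*(-9) = -33*(-9) = 297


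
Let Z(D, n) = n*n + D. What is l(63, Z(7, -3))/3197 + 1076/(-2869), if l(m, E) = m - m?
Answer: -1076/2869 ≈ -0.37504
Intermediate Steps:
Z(D, n) = D + n**2 (Z(D, n) = n**2 + D = D + n**2)
l(m, E) = 0
l(63, Z(7, -3))/3197 + 1076/(-2869) = 0/3197 + 1076/(-2869) = 0*(1/3197) + 1076*(-1/2869) = 0 - 1076/2869 = -1076/2869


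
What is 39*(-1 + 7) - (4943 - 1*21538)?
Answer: 16829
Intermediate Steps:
39*(-1 + 7) - (4943 - 1*21538) = 39*6 - (4943 - 21538) = 234 - 1*(-16595) = 234 + 16595 = 16829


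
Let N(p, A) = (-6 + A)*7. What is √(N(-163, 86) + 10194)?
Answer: √10754 ≈ 103.70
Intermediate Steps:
N(p, A) = -42 + 7*A
√(N(-163, 86) + 10194) = √((-42 + 7*86) + 10194) = √((-42 + 602) + 10194) = √(560 + 10194) = √10754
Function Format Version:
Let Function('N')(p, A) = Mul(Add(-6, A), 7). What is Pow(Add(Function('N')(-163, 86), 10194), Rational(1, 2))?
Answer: Pow(10754, Rational(1, 2)) ≈ 103.70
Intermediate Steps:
Function('N')(p, A) = Add(-42, Mul(7, A))
Pow(Add(Function('N')(-163, 86), 10194), Rational(1, 2)) = Pow(Add(Add(-42, Mul(7, 86)), 10194), Rational(1, 2)) = Pow(Add(Add(-42, 602), 10194), Rational(1, 2)) = Pow(Add(560, 10194), Rational(1, 2)) = Pow(10754, Rational(1, 2))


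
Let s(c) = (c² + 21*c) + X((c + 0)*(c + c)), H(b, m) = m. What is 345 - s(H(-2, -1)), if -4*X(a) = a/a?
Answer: 1461/4 ≈ 365.25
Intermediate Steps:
X(a) = -¼ (X(a) = -a/(4*a) = -¼*1 = -¼)
s(c) = -¼ + c² + 21*c (s(c) = (c² + 21*c) - ¼ = -¼ + c² + 21*c)
345 - s(H(-2, -1)) = 345 - (-¼ + (-1)² + 21*(-1)) = 345 - (-¼ + 1 - 21) = 345 - 1*(-81/4) = 345 + 81/4 = 1461/4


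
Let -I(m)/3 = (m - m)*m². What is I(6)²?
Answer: 0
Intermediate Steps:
I(m) = 0 (I(m) = -3*(m - m)*m² = -0*m² = -3*0 = 0)
I(6)² = 0² = 0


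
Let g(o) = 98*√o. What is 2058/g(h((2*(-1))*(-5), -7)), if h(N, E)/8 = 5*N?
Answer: 21/20 ≈ 1.0500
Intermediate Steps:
h(N, E) = 40*N (h(N, E) = 8*(5*N) = 40*N)
2058/g(h((2*(-1))*(-5), -7)) = 2058/((98*√(40*((2*(-1))*(-5))))) = 2058/((98*√(40*(-2*(-5))))) = 2058/((98*√(40*10))) = 2058/((98*√400)) = 2058/((98*20)) = 2058/1960 = 2058*(1/1960) = 21/20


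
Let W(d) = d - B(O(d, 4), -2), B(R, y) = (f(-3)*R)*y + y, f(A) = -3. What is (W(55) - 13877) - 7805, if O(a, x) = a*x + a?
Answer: -23275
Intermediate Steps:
O(a, x) = a + a*x
B(R, y) = y - 3*R*y (B(R, y) = (-3*R)*y + y = -3*R*y + y = y - 3*R*y)
W(d) = 2 - 29*d (W(d) = d - (-2)*(1 - 3*d*(1 + 4)) = d - (-2)*(1 - 3*d*5) = d - (-2)*(1 - 15*d) = d - (-2 + 30*d) = d + (2 - 30*d) = 2 - 29*d)
(W(55) - 13877) - 7805 = ((2 - 29*55) - 13877) - 7805 = ((2 - 1595) - 13877) - 7805 = (-1593 - 13877) - 7805 = -15470 - 7805 = -23275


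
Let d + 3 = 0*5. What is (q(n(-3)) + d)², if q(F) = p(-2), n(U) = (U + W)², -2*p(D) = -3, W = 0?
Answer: 9/4 ≈ 2.2500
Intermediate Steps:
d = -3 (d = -3 + 0*5 = -3 + 0 = -3)
p(D) = 3/2 (p(D) = -½*(-3) = 3/2)
n(U) = U² (n(U) = (U + 0)² = U²)
q(F) = 3/2
(q(n(-3)) + d)² = (3/2 - 3)² = (-3/2)² = 9/4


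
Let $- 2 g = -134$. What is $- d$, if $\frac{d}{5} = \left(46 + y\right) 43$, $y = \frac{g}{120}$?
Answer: $- \frac{240241}{24} \approx -10010.0$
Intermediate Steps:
$g = 67$ ($g = \left(- \frac{1}{2}\right) \left(-134\right) = 67$)
$y = \frac{67}{120} \approx 0.55833$
$d = \frac{240241}{24}$ ($d = 5 \left(46 + \frac{67}{120}\right) 43 = 5 \cdot \frac{5587}{120} \cdot 43 = 5 \cdot \frac{240241}{120} = \frac{240241}{24} \approx 10010.0$)
$- d = \left(-1\right) \frac{240241}{24} = - \frac{240241}{24}$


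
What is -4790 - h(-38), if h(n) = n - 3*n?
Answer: -4866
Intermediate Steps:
h(n) = -2*n
-4790 - h(-38) = -4790 - (-2)*(-38) = -4790 - 1*76 = -4790 - 76 = -4866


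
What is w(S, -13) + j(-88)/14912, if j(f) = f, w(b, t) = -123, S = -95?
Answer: -229283/1864 ≈ -123.01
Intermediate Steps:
w(S, -13) + j(-88)/14912 = -123 - 88/14912 = -123 - 88*1/14912 = -123 - 11/1864 = -229283/1864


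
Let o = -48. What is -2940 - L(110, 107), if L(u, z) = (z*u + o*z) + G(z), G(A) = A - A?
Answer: -9574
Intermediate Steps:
G(A) = 0
L(u, z) = -48*z + u*z (L(u, z) = (z*u - 48*z) + 0 = (u*z - 48*z) + 0 = (-48*z + u*z) + 0 = -48*z + u*z)
-2940 - L(110, 107) = -2940 - 107*(-48 + 110) = -2940 - 107*62 = -2940 - 1*6634 = -2940 - 6634 = -9574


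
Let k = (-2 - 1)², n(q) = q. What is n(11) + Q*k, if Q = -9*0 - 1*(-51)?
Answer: 470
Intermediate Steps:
Q = 51 (Q = 0 + 51 = 51)
k = 9 (k = (-3)² = 9)
n(11) + Q*k = 11 + 51*9 = 11 + 459 = 470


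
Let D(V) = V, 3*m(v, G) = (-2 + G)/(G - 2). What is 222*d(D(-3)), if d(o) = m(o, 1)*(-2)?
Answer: -148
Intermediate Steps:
m(v, G) = ⅓ (m(v, G) = ((-2 + G)/(G - 2))/3 = ((-2 + G)/(-2 + G))/3 = (⅓)*1 = ⅓)
d(o) = -⅔ (d(o) = (⅓)*(-2) = -⅔)
222*d(D(-3)) = 222*(-⅔) = -148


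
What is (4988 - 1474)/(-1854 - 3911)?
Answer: -3514/5765 ≈ -0.60954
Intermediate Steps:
(4988 - 1474)/(-1854 - 3911) = 3514/(-5765) = 3514*(-1/5765) = -3514/5765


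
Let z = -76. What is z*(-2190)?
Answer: 166440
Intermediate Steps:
z*(-2190) = -76*(-2190) = 166440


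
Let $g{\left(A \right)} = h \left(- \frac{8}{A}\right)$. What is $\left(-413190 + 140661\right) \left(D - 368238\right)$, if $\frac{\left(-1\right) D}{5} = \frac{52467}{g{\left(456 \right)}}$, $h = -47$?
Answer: $\frac{8791862120649}{47} \approx 1.8706 \cdot 10^{11}$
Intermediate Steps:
$g{\left(A \right)} = \frac{376}{A}$ ($g{\left(A \right)} = - 47 \left(- \frac{8}{A}\right) = \frac{376}{A}$)
$D = - \frac{14953095}{47}$ ($D = - 5 \frac{52467}{376 \cdot \frac{1}{456}} = - 5 \frac{52467}{\frac{47}{57}} = - 5 \cdot 52467 \cdot \frac{57}{47} = \left(-5\right) \frac{2990619}{47} = - \frac{14953095}{47} \approx -3.1815 \cdot 10^{5}$)
$\left(-413190 + 140661\right) \left(D - 368238\right) = \left(-413190 + 140661\right) \left(- \frac{14953095}{47} - 368238\right) = \left(-272529\right) \left(- \frac{32260281}{47}\right) = \frac{8791862120649}{47}$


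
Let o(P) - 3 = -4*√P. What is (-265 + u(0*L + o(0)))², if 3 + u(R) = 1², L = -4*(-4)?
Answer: 71289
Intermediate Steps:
o(P) = 3 - 4*√P
L = 16
u(R) = -2 (u(R) = -3 + 1² = -3 + 1 = -2)
(-265 + u(0*L + o(0)))² = (-265 - 2)² = (-267)² = 71289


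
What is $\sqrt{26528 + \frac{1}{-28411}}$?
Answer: $\frac{\sqrt{21413001555877}}{28411} \approx 162.87$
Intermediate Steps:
$\sqrt{26528 + \frac{1}{-28411}} = \sqrt{26528 - \frac{1}{28411}} = \sqrt{\frac{753687007}{28411}} = \frac{\sqrt{21413001555877}}{28411}$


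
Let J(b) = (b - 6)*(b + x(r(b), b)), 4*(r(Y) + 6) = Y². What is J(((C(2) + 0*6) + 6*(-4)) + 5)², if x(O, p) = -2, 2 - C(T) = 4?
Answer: 385641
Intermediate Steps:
C(T) = -2 (C(T) = 2 - 1*4 = 2 - 4 = -2)
r(Y) = -6 + Y²/4
J(b) = (-6 + b)*(-2 + b) (J(b) = (b - 6)*(b - 2) = (-6 + b)*(-2 + b))
J(((C(2) + 0*6) + 6*(-4)) + 5)² = (12 + (((-2 + 0*6) + 6*(-4)) + 5)² - 8*(((-2 + 0*6) + 6*(-4)) + 5))² = (12 + (((-2 + 0) - 24) + 5)² - 8*(((-2 + 0) - 24) + 5))² = (12 + ((-2 - 24) + 5)² - 8*((-2 - 24) + 5))² = (12 + (-26 + 5)² - 8*(-26 + 5))² = (12 + (-21)² - 8*(-21))² = (12 + 441 + 168)² = 621² = 385641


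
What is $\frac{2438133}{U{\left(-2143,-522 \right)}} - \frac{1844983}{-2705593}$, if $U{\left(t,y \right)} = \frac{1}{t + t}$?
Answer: $- \frac{28273008644901551}{2705593} \approx -1.045 \cdot 10^{10}$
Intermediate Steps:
$U{\left(t,y \right)} = \frac{1}{2 t}$
$\frac{2438133}{U{\left(-2143,-522 \right)}} - \frac{1844983}{-2705593} = \frac{2438133}{\frac{1}{2} \frac{1}{-2143}} - \frac{1844983}{-2705593} = \frac{2438133}{\frac{1}{2} \left(- \frac{1}{2143}\right)} - - \frac{1844983}{2705593} = \frac{2438133}{- \frac{1}{4286}} + \frac{1844983}{2705593} = 2438133 \left(-4286\right) + \frac{1844983}{2705593} = -10449838038 + \frac{1844983}{2705593} = - \frac{28273008644901551}{2705593}$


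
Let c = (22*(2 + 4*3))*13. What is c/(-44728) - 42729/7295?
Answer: -485097973/81572690 ≈ -5.9468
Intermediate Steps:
c = 4004 (c = (22*(2 + 12))*13 = (22*14)*13 = 308*13 = 4004)
c/(-44728) - 42729/7295 = 4004/(-44728) - 42729/7295 = 4004*(-1/44728) - 42729*1/7295 = -1001/11182 - 42729/7295 = -485097973/81572690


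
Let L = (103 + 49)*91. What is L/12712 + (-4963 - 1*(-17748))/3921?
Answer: 3870682/890067 ≈ 4.3488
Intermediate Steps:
L = 13832 (L = 152*91 = 13832)
L/12712 + (-4963 - 1*(-17748))/3921 = 13832/12712 + (-4963 - 1*(-17748))/3921 = 13832*(1/12712) + (-4963 + 17748)*(1/3921) = 247/227 + 12785*(1/3921) = 247/227 + 12785/3921 = 3870682/890067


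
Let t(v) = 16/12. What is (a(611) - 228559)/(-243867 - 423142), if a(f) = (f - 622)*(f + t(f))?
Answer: 705884/2001027 ≈ 0.35276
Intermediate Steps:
t(v) = 4/3 (t(v) = 16*(1/12) = 4/3)
a(f) = (-622 + f)*(4/3 + f) (a(f) = (f - 622)*(f + 4/3) = (-622 + f)*(4/3 + f))
(a(611) - 228559)/(-243867 - 423142) = ((-2488/3 + 611² - 1862/3*611) - 228559)/(-243867 - 423142) = ((-2488/3 + 373321 - 1137682/3) - 228559)/(-667009) = (-20207/3 - 228559)*(-1/667009) = -705884/3*(-1/667009) = 705884/2001027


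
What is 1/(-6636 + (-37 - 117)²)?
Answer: 1/17080 ≈ 5.8548e-5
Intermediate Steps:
1/(-6636 + (-37 - 117)²) = 1/(-6636 + (-154)²) = 1/(-6636 + 23716) = 1/17080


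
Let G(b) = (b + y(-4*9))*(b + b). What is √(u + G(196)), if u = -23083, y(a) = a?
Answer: √39637 ≈ 199.09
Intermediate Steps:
G(b) = 2*b*(-36 + b) (G(b) = (b - 4*9)*(b + b) = (b - 36)*(2*b) = (-36 + b)*(2*b) = 2*b*(-36 + b))
√(u + G(196)) = √(-23083 + 2*196*(-36 + 196)) = √(-23083 + 2*196*160) = √(-23083 + 62720) = √39637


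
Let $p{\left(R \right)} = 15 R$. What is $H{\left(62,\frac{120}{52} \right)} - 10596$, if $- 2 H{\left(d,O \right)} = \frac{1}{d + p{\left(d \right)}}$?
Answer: $- \frac{21022465}{1984} \approx -10596.0$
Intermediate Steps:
$H{\left(d,O \right)} = - \frac{1}{32 d}$ ($H{\left(d,O \right)} = - \frac{1}{2 \left(d + 15 d\right)} = - \frac{1}{2 \cdot 16 d} = - \frac{\frac{1}{16} \frac{1}{d}}{2} = - \frac{1}{32 d}$)
$H{\left(62,\frac{120}{52} \right)} - 10596 = - \frac{1}{32 \cdot 62} - 10596 = \left(- \frac{1}{32}\right) \frac{1}{62} - 10596 = - \frac{1}{1984} - 10596 = - \frac{21022465}{1984}$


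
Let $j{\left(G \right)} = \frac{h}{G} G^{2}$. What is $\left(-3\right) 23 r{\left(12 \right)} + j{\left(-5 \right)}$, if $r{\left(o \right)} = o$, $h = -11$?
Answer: $-773$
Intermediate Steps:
$j{\left(G \right)} = - 11 G$ ($j{\left(G \right)} = - \frac{11}{G} G^{2} = - 11 G$)
$\left(-3\right) 23 r{\left(12 \right)} + j{\left(-5 \right)} = \left(-3\right) 23 \cdot 12 - -55 = \left(-69\right) 12 + 55 = -828 + 55 = -773$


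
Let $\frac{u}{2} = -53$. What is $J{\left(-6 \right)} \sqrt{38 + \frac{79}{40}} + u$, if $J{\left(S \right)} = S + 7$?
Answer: $-106 + \frac{\sqrt{15990}}{20} \approx -99.677$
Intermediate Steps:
$J{\left(S \right)} = 7 + S$
$u = -106$ ($u = 2 \left(-53\right) = -106$)
$J{\left(-6 \right)} \sqrt{38 + \frac{79}{40}} + u = \left(7 - 6\right) \sqrt{38 + \frac{79}{40}} - 106 = 1 \sqrt{38 + 79 \cdot \frac{1}{40}} - 106 = 1 \sqrt{38 + \frac{79}{40}} - 106 = 1 \sqrt{\frac{1599}{40}} - 106 = 1 \frac{\sqrt{15990}}{20} - 106 = \frac{\sqrt{15990}}{20} - 106 = -106 + \frac{\sqrt{15990}}{20}$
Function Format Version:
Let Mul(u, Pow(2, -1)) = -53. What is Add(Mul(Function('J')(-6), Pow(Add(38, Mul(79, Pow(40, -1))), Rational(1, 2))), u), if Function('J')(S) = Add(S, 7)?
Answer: Add(-106, Mul(Rational(1, 20), Pow(15990, Rational(1, 2)))) ≈ -99.677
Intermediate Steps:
Function('J')(S) = Add(7, S)
u = -106 (u = Mul(2, -53) = -106)
Add(Mul(Function('J')(-6), Pow(Add(38, Mul(79, Pow(40, -1))), Rational(1, 2))), u) = Add(Mul(Add(7, -6), Pow(Add(38, Mul(79, Pow(40, -1))), Rational(1, 2))), -106) = Add(Mul(1, Pow(Add(38, Mul(79, Rational(1, 40))), Rational(1, 2))), -106) = Add(Mul(1, Pow(Add(38, Rational(79, 40)), Rational(1, 2))), -106) = Add(Mul(1, Pow(Rational(1599, 40), Rational(1, 2))), -106) = Add(Mul(1, Mul(Rational(1, 20), Pow(15990, Rational(1, 2)))), -106) = Add(Mul(Rational(1, 20), Pow(15990, Rational(1, 2))), -106) = Add(-106, Mul(Rational(1, 20), Pow(15990, Rational(1, 2))))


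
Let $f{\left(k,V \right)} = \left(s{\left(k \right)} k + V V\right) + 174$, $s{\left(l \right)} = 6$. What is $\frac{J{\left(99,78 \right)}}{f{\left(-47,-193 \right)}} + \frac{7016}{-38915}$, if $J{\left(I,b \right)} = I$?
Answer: $- \frac{256728671}{1445342015} \approx -0.17762$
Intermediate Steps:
$f{\left(k,V \right)} = 174 + V^{2} + 6 k$ ($f{\left(k,V \right)} = \left(6 k + V V\right) + 174 = \left(6 k + V^{2}\right) + 174 = \left(V^{2} + 6 k\right) + 174 = 174 + V^{2} + 6 k$)
$\frac{J{\left(99,78 \right)}}{f{\left(-47,-193 \right)}} + \frac{7016}{-38915} = \frac{99}{174 + \left(-193\right)^{2} + 6 \left(-47\right)} + \frac{7016}{-38915} = \frac{99}{174 + 37249 - 282} + 7016 \left(- \frac{1}{38915}\right) = \frac{99}{37141} - \frac{7016}{38915} = - \frac{256728671}{1445342015}$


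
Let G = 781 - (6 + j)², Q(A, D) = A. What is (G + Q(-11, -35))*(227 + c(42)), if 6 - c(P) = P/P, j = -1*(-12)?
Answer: 103472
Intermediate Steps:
j = 12
c(P) = 5 (c(P) = 6 - P/P = 6 - 1*1 = 6 - 1 = 5)
G = 457 (G = 781 - (6 + 12)² = 781 - 1*18² = 781 - 1*324 = 781 - 324 = 457)
(G + Q(-11, -35))*(227 + c(42)) = (457 - 11)*(227 + 5) = 446*232 = 103472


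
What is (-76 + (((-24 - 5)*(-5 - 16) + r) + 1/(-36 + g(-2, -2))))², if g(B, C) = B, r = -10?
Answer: 394936129/1444 ≈ 2.7350e+5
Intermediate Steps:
(-76 + (((-24 - 5)*(-5 - 16) + r) + 1/(-36 + g(-2, -2))))² = (-76 + (((-24 - 5)*(-5 - 16) - 10) + 1/(-36 - 2)))² = (-76 + ((-29*(-21) - 10) + 1/(-38)))² = (-76 + ((609 - 10) - 1/38))² = (-76 + (599 - 1/38))² = (-76 + 22761/38)² = (19873/38)² = 394936129/1444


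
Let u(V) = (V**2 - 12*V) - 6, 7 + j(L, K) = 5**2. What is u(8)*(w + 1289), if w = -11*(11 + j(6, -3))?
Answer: -36860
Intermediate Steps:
j(L, K) = 18 (j(L, K) = -7 + 5**2 = -7 + 25 = 18)
u(V) = -6 + V**2 - 12*V
w = -319 (w = -11*(11 + 18) = -11*29 = -319)
u(8)*(w + 1289) = (-6 + 8**2 - 12*8)*(-319 + 1289) = (-6 + 64 - 96)*970 = -38*970 = -36860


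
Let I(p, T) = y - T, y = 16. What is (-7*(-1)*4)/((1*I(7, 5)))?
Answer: 28/11 ≈ 2.5455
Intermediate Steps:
I(p, T) = 16 - T
(-7*(-1)*4)/((1*I(7, 5))) = (-7*(-1)*4)/((1*(16 - 1*5))) = (7*4)/((1*(16 - 5))) = 28/((1*11)) = 28/11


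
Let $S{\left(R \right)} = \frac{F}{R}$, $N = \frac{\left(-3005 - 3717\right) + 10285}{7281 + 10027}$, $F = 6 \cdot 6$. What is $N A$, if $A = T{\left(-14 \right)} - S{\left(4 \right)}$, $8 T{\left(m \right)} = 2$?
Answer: $- \frac{124705}{69232} \approx -1.8013$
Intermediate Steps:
$F = 36$
$T{\left(m \right)} = \frac{1}{4}$ ($T{\left(m \right)} = \frac{1}{8} \cdot 2 = \frac{1}{4}$)
$N = \frac{3563}{17308}$ ($N = \frac{-6722 + 10285}{17308} = 3563 \cdot \frac{1}{17308} = \frac{3563}{17308} \approx 0.20586$)
$S{\left(R \right)} = \frac{36}{R}$
$A = - \frac{35}{4}$ ($A = \frac{1}{4} - \frac{36}{4} = \frac{1}{4} - 36 \cdot \frac{1}{4} = \frac{1}{4} - 9 = - \frac{35}{4} \approx -8.75$)
$N A = \frac{3563}{17308} \left(- \frac{35}{4}\right) = - \frac{124705}{69232}$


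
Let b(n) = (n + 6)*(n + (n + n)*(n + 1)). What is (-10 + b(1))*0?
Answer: 0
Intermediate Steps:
b(n) = (6 + n)*(n + 2*n*(1 + n)) (b(n) = (6 + n)*(n + (2*n)*(1 + n)) = (6 + n)*(n + 2*n*(1 + n)))
(-10 + b(1))*0 = (-10 + 1*(18 + 2*1² + 15*1))*0 = (-10 + 1*(18 + 2*1 + 15))*0 = (-10 + 1*(18 + 2 + 15))*0 = (-10 + 1*35)*0 = (-10 + 35)*0 = 25*0 = 0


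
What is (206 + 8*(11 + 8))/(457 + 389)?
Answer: 179/423 ≈ 0.42317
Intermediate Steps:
(206 + 8*(11 + 8))/(457 + 389) = (206 + 8*19)/846 = (206 + 152)*(1/846) = 358*(1/846) = 179/423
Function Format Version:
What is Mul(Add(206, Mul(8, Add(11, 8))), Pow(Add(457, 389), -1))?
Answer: Rational(179, 423) ≈ 0.42317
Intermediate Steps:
Mul(Add(206, Mul(8, Add(11, 8))), Pow(Add(457, 389), -1)) = Mul(Add(206, Mul(8, 19)), Pow(846, -1)) = Mul(Add(206, 152), Rational(1, 846)) = Mul(358, Rational(1, 846)) = Rational(179, 423)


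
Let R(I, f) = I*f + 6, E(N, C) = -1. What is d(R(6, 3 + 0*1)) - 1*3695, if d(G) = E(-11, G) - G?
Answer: -3720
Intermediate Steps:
R(I, f) = 6 + I*f
d(G) = -1 - G
d(R(6, 3 + 0*1)) - 1*3695 = (-1 - (6 + 6*(3 + 0*1))) - 1*3695 = (-1 - (6 + 6*(3 + 0))) - 3695 = (-1 - (6 + 6*3)) - 3695 = (-1 - (6 + 18)) - 3695 = (-1 - 1*24) - 3695 = (-1 - 24) - 3695 = -25 - 3695 = -3720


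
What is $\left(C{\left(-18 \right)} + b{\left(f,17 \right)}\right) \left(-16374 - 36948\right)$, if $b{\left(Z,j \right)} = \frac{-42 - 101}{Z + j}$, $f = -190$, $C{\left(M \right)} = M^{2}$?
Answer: $- \frac{2996429790}{173} \approx -1.732 \cdot 10^{7}$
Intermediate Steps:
$b{\left(Z,j \right)} = - \frac{143}{Z + j}$
$\left(C{\left(-18 \right)} + b{\left(f,17 \right)}\right) \left(-16374 - 36948\right) = \left(\left(-18\right)^{2} - \frac{143}{-190 + 17}\right) \left(-16374 - 36948\right) = \left(324 - \frac{143}{-173}\right) \left(-53322\right) = \left(324 - - \frac{143}{173}\right) \left(-53322\right) = \left(324 + \frac{143}{173}\right) \left(-53322\right) = \frac{56195}{173} \left(-53322\right) = - \frac{2996429790}{173}$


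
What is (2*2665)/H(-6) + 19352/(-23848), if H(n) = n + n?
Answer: -7958879/17886 ≈ -444.98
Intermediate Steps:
H(n) = 2*n
(2*2665)/H(-6) + 19352/(-23848) = (2*2665)/((2*(-6))) + 19352/(-23848) = 5330/(-12) + 19352*(-1/23848) = 5330*(-1/12) - 2419/2981 = -2665/6 - 2419/2981 = -7958879/17886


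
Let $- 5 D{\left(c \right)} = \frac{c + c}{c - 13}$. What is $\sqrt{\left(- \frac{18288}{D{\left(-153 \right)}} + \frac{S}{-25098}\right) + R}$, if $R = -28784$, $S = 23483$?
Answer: $\frac{\sqrt{3790111660874610}}{426666} \approx 144.29$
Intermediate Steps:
$D{\left(c \right)} = - \frac{2 c}{5 \left(-13 + c\right)}$ ($D{\left(c \right)} = - \frac{\left(c + c\right) \frac{1}{c - 13}}{5} = - \frac{2 c \frac{1}{-13 + c}}{5} = - \frac{2 c}{5 \left(-13 + c\right)}$)
$\sqrt{\left(- \frac{18288}{D{\left(-153 \right)}} + \frac{S}{-25098}\right) + R} = \sqrt{\left(- \frac{18288}{\left(-2\right) \left(-153\right) \frac{1}{-65 + 5 \left(-153\right)}} + \frac{23483}{-25098}\right) - 28784} = \sqrt{\left(- \frac{18288}{\left(-2\right) \left(-153\right) \frac{1}{-65 - 765}} + 23483 \left(- \frac{1}{25098}\right)\right) - 28784} = \sqrt{\left(- \frac{18288}{\left(-2\right) \left(-153\right) \frac{1}{-830}} - \frac{23483}{25098}\right) - 28784} = \sqrt{\left(- \frac{18288}{\left(-2\right) \left(-153\right) \left(- \frac{1}{830}\right)} - \frac{23483}{25098}\right) - 28784} = \sqrt{\left(- \frac{18288}{- \frac{153}{415}} - \frac{23483}{25098}\right) - 28784} = \sqrt{\left(\left(-18288\right) \left(- \frac{415}{153}\right) - \frac{23483}{25098}\right) - 28784} = \sqrt{\left(\frac{843280}{17} - \frac{23483}{25098}\right) - 28784} = \sqrt{\frac{21164242229}{426666} - 28784} = \sqrt{\frac{8883088085}{426666}} = \frac{\sqrt{3790111660874610}}{426666}$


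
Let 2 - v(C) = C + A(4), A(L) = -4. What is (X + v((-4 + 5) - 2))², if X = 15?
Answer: 484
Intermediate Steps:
v(C) = 6 - C (v(C) = 2 - (C - 4) = 2 - (-4 + C) = 2 + (4 - C) = 6 - C)
(X + v((-4 + 5) - 2))² = (15 + (6 - ((-4 + 5) - 2)))² = (15 + (6 - (1 - 2)))² = (15 + (6 - 1*(-1)))² = (15 + (6 + 1))² = (15 + 7)² = 22² = 484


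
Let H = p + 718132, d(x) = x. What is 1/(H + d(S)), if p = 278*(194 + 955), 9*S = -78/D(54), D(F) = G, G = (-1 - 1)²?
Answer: 6/6225311 ≈ 9.6381e-7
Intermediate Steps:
G = 4 (G = (-2)² = 4)
D(F) = 4
S = -13/6 (S = (-78/4)/9 = (-78*¼)/9 = (⅑)*(-39/2) = -13/6 ≈ -2.1667)
p = 319422 (p = 278*1149 = 319422)
H = 1037554 (H = 319422 + 718132 = 1037554)
1/(H + d(S)) = 1/(1037554 - 13/6) = 1/(6225311/6) = 6/6225311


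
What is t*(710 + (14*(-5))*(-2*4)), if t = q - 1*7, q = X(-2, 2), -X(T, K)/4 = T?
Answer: 1270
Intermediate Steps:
X(T, K) = -4*T
q = 8 (q = -4*(-2) = 8)
t = 1 (t = 8 - 1*7 = 8 - 7 = 1)
t*(710 + (14*(-5))*(-2*4)) = 1*(710 + (14*(-5))*(-2*4)) = 1*(710 - 70*(-8)) = 1*(710 + 560) = 1*1270 = 1270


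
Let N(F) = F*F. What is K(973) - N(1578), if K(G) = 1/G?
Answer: -2422851731/973 ≈ -2.4901e+6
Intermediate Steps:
N(F) = F²
K(973) - N(1578) = 1/973 - 1*1578² = 1/973 - 1*2490084 = 1/973 - 2490084 = -2422851731/973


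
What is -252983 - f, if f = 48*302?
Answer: -267479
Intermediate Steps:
f = 14496
-252983 - f = -252983 - 1*14496 = -252983 - 14496 = -267479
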